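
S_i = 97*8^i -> [97, 776, 6208, 49664, 397312]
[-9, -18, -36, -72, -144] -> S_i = -9*2^i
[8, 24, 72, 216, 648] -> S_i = 8*3^i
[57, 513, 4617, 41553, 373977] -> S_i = 57*9^i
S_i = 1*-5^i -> [1, -5, 25, -125, 625]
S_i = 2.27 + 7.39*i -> [2.27, 9.66, 17.05, 24.44, 31.83]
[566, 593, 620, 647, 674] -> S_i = 566 + 27*i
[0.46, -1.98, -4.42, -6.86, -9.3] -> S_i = 0.46 + -2.44*i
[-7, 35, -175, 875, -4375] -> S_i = -7*-5^i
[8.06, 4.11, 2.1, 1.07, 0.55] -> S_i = 8.06*0.51^i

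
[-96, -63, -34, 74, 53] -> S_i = Random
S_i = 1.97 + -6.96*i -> [1.97, -4.99, -11.95, -18.91, -25.87]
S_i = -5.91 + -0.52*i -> [-5.91, -6.43, -6.95, -7.47, -7.99]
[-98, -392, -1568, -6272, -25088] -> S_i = -98*4^i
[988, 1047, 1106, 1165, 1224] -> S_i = 988 + 59*i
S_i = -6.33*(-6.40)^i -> [-6.33, 40.51, -259.28, 1659.37, -10619.98]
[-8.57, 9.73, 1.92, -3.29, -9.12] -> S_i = Random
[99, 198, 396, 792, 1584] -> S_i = 99*2^i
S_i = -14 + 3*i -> [-14, -11, -8, -5, -2]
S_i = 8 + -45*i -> [8, -37, -82, -127, -172]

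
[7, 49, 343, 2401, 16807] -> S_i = 7*7^i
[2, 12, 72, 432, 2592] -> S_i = 2*6^i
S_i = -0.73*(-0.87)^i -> [-0.73, 0.64, -0.55, 0.48, -0.42]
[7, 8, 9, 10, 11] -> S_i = 7 + 1*i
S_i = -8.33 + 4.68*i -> [-8.33, -3.65, 1.03, 5.71, 10.39]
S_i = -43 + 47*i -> [-43, 4, 51, 98, 145]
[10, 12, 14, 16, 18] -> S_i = 10 + 2*i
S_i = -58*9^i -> [-58, -522, -4698, -42282, -380538]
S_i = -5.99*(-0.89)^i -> [-5.99, 5.33, -4.74, 4.22, -3.76]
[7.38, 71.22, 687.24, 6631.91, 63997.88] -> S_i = 7.38*9.65^i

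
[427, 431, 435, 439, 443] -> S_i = 427 + 4*i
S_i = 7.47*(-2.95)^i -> [7.47, -22.04, 65.01, -191.77, 565.73]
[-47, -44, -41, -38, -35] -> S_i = -47 + 3*i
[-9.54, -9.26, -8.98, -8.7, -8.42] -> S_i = -9.54 + 0.28*i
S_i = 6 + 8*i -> [6, 14, 22, 30, 38]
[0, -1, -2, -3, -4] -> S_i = 0 + -1*i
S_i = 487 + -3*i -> [487, 484, 481, 478, 475]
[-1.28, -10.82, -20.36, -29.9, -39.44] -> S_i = -1.28 + -9.54*i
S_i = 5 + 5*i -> [5, 10, 15, 20, 25]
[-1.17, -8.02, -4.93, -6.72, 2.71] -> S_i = Random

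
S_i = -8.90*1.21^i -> [-8.9, -10.77, -13.03, -15.77, -19.08]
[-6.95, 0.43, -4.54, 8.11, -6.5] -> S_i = Random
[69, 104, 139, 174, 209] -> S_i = 69 + 35*i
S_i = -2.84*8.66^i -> [-2.84, -24.59, -212.99, -1844.47, -15973.13]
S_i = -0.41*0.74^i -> [-0.41, -0.3, -0.22, -0.17, -0.12]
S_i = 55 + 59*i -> [55, 114, 173, 232, 291]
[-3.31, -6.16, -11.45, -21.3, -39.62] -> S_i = -3.31*1.86^i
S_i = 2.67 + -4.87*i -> [2.67, -2.2, -7.07, -11.94, -16.81]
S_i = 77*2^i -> [77, 154, 308, 616, 1232]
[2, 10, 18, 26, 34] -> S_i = 2 + 8*i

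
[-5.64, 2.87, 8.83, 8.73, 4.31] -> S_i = Random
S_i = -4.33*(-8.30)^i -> [-4.33, 35.94, -298.29, 2475.84, -20549.45]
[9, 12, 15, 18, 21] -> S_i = 9 + 3*i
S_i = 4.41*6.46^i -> [4.41, 28.49, 184.04, 1188.87, 7680.13]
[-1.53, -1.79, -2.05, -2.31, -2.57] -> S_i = -1.53 + -0.26*i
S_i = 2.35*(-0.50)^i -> [2.35, -1.18, 0.59, -0.29, 0.15]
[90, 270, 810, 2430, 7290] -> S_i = 90*3^i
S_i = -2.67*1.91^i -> [-2.67, -5.1, -9.74, -18.6, -35.53]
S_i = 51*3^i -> [51, 153, 459, 1377, 4131]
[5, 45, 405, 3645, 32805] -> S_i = 5*9^i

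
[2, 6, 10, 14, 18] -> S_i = 2 + 4*i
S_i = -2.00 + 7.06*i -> [-2.0, 5.06, 12.12, 19.18, 26.24]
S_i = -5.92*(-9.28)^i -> [-5.92, 54.94, -509.82, 4731.14, -43904.96]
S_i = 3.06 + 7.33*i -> [3.06, 10.39, 17.72, 25.05, 32.38]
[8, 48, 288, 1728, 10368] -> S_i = 8*6^i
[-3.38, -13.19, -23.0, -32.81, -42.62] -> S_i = -3.38 + -9.81*i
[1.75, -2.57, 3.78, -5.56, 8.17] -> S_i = 1.75*(-1.47)^i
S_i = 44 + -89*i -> [44, -45, -134, -223, -312]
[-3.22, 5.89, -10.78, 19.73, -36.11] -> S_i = -3.22*(-1.83)^i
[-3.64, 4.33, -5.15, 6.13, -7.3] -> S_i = -3.64*(-1.19)^i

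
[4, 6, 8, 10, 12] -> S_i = 4 + 2*i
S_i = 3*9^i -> [3, 27, 243, 2187, 19683]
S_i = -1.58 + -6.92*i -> [-1.58, -8.5, -15.42, -22.34, -29.26]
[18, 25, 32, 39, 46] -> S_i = 18 + 7*i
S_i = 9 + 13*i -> [9, 22, 35, 48, 61]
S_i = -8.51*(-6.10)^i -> [-8.51, 51.91, -316.66, 1931.61, -11782.81]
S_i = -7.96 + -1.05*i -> [-7.96, -9.01, -10.06, -11.11, -12.16]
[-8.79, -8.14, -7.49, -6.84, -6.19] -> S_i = -8.79 + 0.65*i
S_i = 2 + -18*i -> [2, -16, -34, -52, -70]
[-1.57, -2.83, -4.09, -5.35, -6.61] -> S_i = -1.57 + -1.26*i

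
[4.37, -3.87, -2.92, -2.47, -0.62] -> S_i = Random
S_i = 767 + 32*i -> [767, 799, 831, 863, 895]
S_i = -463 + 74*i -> [-463, -389, -315, -241, -167]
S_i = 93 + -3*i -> [93, 90, 87, 84, 81]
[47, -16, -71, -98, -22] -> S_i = Random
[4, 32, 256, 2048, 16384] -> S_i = 4*8^i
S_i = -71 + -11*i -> [-71, -82, -93, -104, -115]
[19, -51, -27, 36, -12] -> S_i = Random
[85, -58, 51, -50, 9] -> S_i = Random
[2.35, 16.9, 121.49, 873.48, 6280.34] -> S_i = 2.35*7.19^i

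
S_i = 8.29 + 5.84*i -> [8.29, 14.13, 19.97, 25.81, 31.65]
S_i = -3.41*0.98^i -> [-3.41, -3.34, -3.27, -3.21, -3.15]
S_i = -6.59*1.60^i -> [-6.59, -10.54, -16.87, -26.99, -43.19]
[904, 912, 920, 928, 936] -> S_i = 904 + 8*i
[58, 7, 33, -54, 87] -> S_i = Random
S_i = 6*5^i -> [6, 30, 150, 750, 3750]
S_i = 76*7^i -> [76, 532, 3724, 26068, 182476]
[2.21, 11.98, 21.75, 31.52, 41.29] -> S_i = 2.21 + 9.77*i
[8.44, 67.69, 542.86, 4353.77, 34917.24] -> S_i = 8.44*8.02^i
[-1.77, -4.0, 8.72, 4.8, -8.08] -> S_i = Random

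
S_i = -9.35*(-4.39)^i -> [-9.35, 41.05, -180.19, 791.05, -3472.72]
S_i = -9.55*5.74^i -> [-9.55, -54.82, -314.65, -1806.09, -10366.95]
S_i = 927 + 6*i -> [927, 933, 939, 945, 951]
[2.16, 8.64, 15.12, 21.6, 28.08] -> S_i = 2.16 + 6.48*i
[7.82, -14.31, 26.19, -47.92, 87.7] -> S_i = 7.82*(-1.83)^i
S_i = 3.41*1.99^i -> [3.41, 6.79, 13.5, 26.87, 53.48]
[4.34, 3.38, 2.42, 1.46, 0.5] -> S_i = 4.34 + -0.96*i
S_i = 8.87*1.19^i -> [8.87, 10.56, 12.56, 14.95, 17.79]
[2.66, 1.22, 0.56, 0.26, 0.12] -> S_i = 2.66*0.46^i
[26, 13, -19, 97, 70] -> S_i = Random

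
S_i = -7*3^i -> [-7, -21, -63, -189, -567]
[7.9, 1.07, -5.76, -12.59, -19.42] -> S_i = 7.90 + -6.83*i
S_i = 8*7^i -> [8, 56, 392, 2744, 19208]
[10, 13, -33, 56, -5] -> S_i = Random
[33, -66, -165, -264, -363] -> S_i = 33 + -99*i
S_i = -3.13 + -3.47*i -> [-3.13, -6.6, -10.07, -13.54, -17.01]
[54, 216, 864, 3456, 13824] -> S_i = 54*4^i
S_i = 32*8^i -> [32, 256, 2048, 16384, 131072]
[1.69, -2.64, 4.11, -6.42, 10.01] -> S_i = 1.69*(-1.56)^i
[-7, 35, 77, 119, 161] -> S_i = -7 + 42*i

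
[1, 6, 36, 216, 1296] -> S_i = 1*6^i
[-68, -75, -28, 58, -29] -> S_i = Random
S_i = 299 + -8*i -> [299, 291, 283, 275, 267]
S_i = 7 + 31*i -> [7, 38, 69, 100, 131]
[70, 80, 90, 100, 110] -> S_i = 70 + 10*i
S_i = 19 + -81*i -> [19, -62, -143, -224, -305]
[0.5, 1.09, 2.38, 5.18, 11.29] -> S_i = 0.50*2.18^i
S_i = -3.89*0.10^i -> [-3.89, -0.39, -0.04, -0.0, -0.0]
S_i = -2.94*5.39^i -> [-2.94, -15.85, -85.41, -460.38, -2481.43]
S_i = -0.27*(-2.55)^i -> [-0.27, 0.69, -1.76, 4.48, -11.42]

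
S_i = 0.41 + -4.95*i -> [0.41, -4.54, -9.49, -14.44, -19.39]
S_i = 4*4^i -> [4, 16, 64, 256, 1024]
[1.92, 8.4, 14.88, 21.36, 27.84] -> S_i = 1.92 + 6.48*i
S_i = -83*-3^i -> [-83, 249, -747, 2241, -6723]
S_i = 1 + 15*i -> [1, 16, 31, 46, 61]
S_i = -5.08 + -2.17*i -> [-5.08, -7.25, -9.42, -11.59, -13.76]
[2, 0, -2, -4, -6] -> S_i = 2 + -2*i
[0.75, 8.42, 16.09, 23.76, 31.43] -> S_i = 0.75 + 7.67*i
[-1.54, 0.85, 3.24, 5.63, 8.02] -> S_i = -1.54 + 2.39*i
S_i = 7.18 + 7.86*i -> [7.18, 15.04, 22.9, 30.76, 38.62]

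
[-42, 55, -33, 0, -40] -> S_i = Random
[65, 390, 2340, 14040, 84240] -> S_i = 65*6^i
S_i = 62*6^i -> [62, 372, 2232, 13392, 80352]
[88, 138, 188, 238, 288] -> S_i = 88 + 50*i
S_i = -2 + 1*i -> [-2, -1, 0, 1, 2]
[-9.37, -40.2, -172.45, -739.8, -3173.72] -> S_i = -9.37*4.29^i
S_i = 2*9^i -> [2, 18, 162, 1458, 13122]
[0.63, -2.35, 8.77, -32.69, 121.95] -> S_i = 0.63*(-3.73)^i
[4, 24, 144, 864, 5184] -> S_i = 4*6^i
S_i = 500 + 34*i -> [500, 534, 568, 602, 636]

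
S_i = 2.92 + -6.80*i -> [2.92, -3.88, -10.68, -17.48, -24.28]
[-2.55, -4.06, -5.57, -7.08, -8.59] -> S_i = -2.55 + -1.51*i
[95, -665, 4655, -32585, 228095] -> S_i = 95*-7^i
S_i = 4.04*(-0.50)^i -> [4.04, -2.02, 1.01, -0.5, 0.25]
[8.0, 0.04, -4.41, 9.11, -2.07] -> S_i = Random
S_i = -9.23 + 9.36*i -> [-9.23, 0.13, 9.49, 18.85, 28.21]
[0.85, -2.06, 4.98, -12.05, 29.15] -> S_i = 0.85*(-2.42)^i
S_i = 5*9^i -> [5, 45, 405, 3645, 32805]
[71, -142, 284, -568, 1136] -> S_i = 71*-2^i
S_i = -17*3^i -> [-17, -51, -153, -459, -1377]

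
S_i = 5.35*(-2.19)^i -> [5.35, -11.72, 25.66, -56.19, 123.06]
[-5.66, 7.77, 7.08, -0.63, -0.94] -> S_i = Random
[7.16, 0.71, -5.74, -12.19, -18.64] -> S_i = 7.16 + -6.45*i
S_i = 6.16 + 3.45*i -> [6.16, 9.61, 13.06, 16.51, 19.96]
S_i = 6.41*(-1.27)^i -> [6.41, -8.14, 10.34, -13.13, 16.68]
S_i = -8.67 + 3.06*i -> [-8.67, -5.61, -2.55, 0.51, 3.57]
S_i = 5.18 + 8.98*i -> [5.18, 14.16, 23.14, 32.12, 41.1]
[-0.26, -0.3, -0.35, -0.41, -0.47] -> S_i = -0.26*1.16^i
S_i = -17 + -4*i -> [-17, -21, -25, -29, -33]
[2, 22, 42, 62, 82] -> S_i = 2 + 20*i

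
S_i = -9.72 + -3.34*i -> [-9.72, -13.06, -16.4, -19.74, -23.08]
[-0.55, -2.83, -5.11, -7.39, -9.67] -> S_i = -0.55 + -2.28*i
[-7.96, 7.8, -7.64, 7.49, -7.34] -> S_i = -7.96*(-0.98)^i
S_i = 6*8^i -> [6, 48, 384, 3072, 24576]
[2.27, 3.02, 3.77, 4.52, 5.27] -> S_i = 2.27 + 0.75*i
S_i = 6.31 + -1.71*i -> [6.31, 4.6, 2.89, 1.18, -0.53]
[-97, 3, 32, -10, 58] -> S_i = Random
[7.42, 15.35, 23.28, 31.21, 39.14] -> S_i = 7.42 + 7.93*i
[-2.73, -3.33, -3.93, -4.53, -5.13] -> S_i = -2.73 + -0.60*i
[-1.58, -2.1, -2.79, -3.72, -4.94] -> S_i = -1.58*1.33^i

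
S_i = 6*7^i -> [6, 42, 294, 2058, 14406]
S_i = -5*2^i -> [-5, -10, -20, -40, -80]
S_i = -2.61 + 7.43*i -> [-2.61, 4.82, 12.25, 19.68, 27.11]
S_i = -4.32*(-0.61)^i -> [-4.32, 2.64, -1.61, 0.98, -0.6]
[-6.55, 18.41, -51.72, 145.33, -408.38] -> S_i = -6.55*(-2.81)^i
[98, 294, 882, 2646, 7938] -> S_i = 98*3^i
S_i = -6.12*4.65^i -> [-6.12, -28.46, -132.33, -615.33, -2861.3]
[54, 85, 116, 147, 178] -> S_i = 54 + 31*i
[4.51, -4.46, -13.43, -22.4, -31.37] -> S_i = 4.51 + -8.97*i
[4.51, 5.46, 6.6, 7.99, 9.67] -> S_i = 4.51*1.21^i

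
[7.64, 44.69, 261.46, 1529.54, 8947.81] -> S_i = 7.64*5.85^i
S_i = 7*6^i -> [7, 42, 252, 1512, 9072]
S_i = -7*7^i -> [-7, -49, -343, -2401, -16807]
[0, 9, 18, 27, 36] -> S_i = 0 + 9*i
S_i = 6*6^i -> [6, 36, 216, 1296, 7776]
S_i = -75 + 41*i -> [-75, -34, 7, 48, 89]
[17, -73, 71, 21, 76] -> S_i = Random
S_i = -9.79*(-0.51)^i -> [-9.79, 4.99, -2.55, 1.3, -0.66]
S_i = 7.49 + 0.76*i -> [7.49, 8.25, 9.01, 9.77, 10.53]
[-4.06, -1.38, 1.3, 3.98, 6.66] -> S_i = -4.06 + 2.68*i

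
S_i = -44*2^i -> [-44, -88, -176, -352, -704]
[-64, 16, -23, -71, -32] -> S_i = Random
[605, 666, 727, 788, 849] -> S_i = 605 + 61*i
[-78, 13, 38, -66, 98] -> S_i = Random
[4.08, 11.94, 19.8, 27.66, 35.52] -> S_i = 4.08 + 7.86*i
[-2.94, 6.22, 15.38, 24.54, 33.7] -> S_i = -2.94 + 9.16*i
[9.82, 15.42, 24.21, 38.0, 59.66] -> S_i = 9.82*1.57^i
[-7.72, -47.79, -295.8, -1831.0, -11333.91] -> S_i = -7.72*6.19^i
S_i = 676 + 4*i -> [676, 680, 684, 688, 692]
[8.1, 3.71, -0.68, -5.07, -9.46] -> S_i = 8.10 + -4.39*i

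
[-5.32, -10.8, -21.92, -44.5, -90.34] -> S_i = -5.32*2.03^i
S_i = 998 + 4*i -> [998, 1002, 1006, 1010, 1014]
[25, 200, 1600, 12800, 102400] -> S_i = 25*8^i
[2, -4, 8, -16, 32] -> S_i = 2*-2^i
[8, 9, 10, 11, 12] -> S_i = 8 + 1*i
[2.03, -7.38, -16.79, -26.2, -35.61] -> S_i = 2.03 + -9.41*i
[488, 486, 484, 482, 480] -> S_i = 488 + -2*i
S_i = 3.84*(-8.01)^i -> [3.84, -30.76, 246.37, -1973.46, 15807.43]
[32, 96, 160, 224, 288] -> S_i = 32 + 64*i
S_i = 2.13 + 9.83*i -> [2.13, 11.96, 21.79, 31.62, 41.45]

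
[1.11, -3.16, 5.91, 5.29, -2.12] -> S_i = Random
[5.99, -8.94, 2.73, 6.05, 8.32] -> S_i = Random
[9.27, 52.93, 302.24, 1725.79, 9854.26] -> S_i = 9.27*5.71^i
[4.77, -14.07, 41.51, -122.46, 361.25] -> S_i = 4.77*(-2.95)^i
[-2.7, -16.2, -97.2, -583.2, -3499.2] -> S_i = -2.70*6.00^i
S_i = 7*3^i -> [7, 21, 63, 189, 567]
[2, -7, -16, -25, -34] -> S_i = 2 + -9*i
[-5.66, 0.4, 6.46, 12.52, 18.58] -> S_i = -5.66 + 6.06*i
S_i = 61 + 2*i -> [61, 63, 65, 67, 69]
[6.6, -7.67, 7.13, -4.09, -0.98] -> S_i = Random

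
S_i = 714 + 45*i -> [714, 759, 804, 849, 894]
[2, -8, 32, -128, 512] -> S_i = 2*-4^i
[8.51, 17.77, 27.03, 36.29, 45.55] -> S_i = 8.51 + 9.26*i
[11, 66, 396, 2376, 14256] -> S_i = 11*6^i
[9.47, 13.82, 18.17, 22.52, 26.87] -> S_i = 9.47 + 4.35*i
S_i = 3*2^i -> [3, 6, 12, 24, 48]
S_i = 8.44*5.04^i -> [8.44, 42.54, 214.39, 1080.52, 5445.84]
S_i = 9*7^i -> [9, 63, 441, 3087, 21609]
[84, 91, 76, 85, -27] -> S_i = Random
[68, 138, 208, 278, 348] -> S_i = 68 + 70*i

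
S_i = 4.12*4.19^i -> [4.12, 17.26, 72.33, 303.07, 1269.85]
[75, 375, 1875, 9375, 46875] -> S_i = 75*5^i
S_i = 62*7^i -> [62, 434, 3038, 21266, 148862]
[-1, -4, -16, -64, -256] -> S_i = -1*4^i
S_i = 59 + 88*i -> [59, 147, 235, 323, 411]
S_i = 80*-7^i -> [80, -560, 3920, -27440, 192080]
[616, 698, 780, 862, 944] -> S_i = 616 + 82*i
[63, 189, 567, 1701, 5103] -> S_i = 63*3^i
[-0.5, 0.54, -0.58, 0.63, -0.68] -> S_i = -0.50*(-1.08)^i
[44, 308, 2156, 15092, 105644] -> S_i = 44*7^i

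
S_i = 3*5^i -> [3, 15, 75, 375, 1875]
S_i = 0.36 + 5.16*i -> [0.36, 5.52, 10.68, 15.84, 21.0]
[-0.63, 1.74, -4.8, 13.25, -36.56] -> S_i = -0.63*(-2.76)^i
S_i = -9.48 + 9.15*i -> [-9.48, -0.33, 8.82, 17.97, 27.12]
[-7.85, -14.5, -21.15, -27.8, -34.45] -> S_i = -7.85 + -6.65*i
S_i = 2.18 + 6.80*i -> [2.18, 8.98, 15.78, 22.58, 29.38]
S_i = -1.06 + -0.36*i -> [-1.06, -1.42, -1.78, -2.14, -2.5]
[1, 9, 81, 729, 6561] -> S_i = 1*9^i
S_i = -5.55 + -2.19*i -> [-5.55, -7.74, -9.93, -12.12, -14.31]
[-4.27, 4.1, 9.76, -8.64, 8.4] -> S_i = Random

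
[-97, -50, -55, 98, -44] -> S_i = Random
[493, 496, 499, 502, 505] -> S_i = 493 + 3*i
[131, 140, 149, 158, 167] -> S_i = 131 + 9*i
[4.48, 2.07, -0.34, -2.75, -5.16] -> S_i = 4.48 + -2.41*i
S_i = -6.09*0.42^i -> [-6.09, -2.56, -1.07, -0.45, -0.19]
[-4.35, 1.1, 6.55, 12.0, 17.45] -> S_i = -4.35 + 5.45*i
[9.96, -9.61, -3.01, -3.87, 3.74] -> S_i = Random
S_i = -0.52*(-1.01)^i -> [-0.52, 0.53, -0.53, 0.54, -0.54]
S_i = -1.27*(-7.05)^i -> [-1.27, 8.95, -63.12, 445.01, -3137.33]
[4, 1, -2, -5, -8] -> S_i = 4 + -3*i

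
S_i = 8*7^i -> [8, 56, 392, 2744, 19208]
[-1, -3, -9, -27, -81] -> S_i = -1*3^i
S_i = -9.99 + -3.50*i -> [-9.99, -13.49, -16.99, -20.49, -23.99]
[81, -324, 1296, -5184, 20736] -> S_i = 81*-4^i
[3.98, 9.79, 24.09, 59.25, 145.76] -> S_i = 3.98*2.46^i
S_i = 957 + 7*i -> [957, 964, 971, 978, 985]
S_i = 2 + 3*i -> [2, 5, 8, 11, 14]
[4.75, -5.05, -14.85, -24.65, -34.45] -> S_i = 4.75 + -9.80*i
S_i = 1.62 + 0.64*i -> [1.62, 2.26, 2.9, 3.54, 4.18]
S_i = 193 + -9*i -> [193, 184, 175, 166, 157]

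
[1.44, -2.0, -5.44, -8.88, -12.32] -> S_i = 1.44 + -3.44*i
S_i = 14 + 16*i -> [14, 30, 46, 62, 78]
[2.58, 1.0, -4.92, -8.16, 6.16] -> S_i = Random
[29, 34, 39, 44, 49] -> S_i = 29 + 5*i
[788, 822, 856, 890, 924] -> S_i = 788 + 34*i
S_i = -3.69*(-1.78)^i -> [-3.69, 6.57, -11.69, 20.81, -37.04]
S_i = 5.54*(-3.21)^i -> [5.54, -17.78, 57.08, -183.24, 588.21]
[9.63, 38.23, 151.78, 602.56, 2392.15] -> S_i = 9.63*3.97^i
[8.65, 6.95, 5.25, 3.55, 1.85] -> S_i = 8.65 + -1.70*i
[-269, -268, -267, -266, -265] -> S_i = -269 + 1*i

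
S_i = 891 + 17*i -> [891, 908, 925, 942, 959]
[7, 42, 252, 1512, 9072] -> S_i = 7*6^i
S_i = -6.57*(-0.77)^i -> [-6.57, 5.06, -3.9, 3.0, -2.31]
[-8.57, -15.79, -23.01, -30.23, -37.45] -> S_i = -8.57 + -7.22*i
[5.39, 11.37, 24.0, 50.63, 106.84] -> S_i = 5.39*2.11^i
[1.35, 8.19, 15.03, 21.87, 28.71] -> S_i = 1.35 + 6.84*i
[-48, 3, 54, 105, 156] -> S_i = -48 + 51*i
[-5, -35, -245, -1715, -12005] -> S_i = -5*7^i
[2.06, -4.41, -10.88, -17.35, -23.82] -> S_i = 2.06 + -6.47*i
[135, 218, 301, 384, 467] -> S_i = 135 + 83*i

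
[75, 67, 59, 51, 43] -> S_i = 75 + -8*i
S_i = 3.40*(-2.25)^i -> [3.4, -7.65, 17.21, -38.73, 87.14]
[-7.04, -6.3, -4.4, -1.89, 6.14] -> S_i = Random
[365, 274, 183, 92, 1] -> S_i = 365 + -91*i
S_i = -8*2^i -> [-8, -16, -32, -64, -128]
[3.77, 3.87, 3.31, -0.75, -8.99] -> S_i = Random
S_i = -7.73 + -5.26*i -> [-7.73, -12.99, -18.25, -23.51, -28.77]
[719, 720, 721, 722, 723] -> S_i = 719 + 1*i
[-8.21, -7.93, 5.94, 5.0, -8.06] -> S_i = Random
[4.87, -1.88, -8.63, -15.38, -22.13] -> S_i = 4.87 + -6.75*i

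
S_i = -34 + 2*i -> [-34, -32, -30, -28, -26]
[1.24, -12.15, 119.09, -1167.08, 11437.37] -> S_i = 1.24*(-9.80)^i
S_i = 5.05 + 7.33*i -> [5.05, 12.38, 19.71, 27.04, 34.37]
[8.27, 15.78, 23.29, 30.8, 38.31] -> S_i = 8.27 + 7.51*i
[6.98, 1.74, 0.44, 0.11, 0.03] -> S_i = 6.98*0.25^i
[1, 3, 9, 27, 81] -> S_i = 1*3^i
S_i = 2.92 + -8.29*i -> [2.92, -5.37, -13.66, -21.95, -30.24]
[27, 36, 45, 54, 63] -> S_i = 27 + 9*i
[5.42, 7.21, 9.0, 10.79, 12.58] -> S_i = 5.42 + 1.79*i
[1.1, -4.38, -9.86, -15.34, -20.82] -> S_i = 1.10 + -5.48*i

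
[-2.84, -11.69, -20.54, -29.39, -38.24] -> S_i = -2.84 + -8.85*i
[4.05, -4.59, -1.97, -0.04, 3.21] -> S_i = Random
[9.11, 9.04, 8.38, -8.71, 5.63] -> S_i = Random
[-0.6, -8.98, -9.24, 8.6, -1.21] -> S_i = Random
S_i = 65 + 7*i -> [65, 72, 79, 86, 93]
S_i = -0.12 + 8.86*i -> [-0.12, 8.74, 17.6, 26.46, 35.32]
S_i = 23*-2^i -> [23, -46, 92, -184, 368]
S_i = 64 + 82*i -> [64, 146, 228, 310, 392]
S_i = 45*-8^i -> [45, -360, 2880, -23040, 184320]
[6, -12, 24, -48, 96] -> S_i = 6*-2^i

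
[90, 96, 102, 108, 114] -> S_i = 90 + 6*i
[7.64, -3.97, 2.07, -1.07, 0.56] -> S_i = 7.64*(-0.52)^i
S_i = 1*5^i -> [1, 5, 25, 125, 625]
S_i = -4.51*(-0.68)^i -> [-4.51, 3.07, -2.09, 1.42, -0.96]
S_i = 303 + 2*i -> [303, 305, 307, 309, 311]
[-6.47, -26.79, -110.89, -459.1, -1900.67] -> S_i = -6.47*4.14^i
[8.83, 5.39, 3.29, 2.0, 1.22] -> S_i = 8.83*0.61^i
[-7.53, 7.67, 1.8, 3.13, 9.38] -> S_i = Random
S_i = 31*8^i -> [31, 248, 1984, 15872, 126976]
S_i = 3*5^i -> [3, 15, 75, 375, 1875]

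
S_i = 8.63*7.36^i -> [8.63, 63.52, 467.48, 3440.68, 25323.4]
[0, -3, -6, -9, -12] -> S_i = 0 + -3*i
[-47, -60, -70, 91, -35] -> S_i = Random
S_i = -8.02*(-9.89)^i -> [-8.02, 79.32, -784.45, 7758.24, -76729.0]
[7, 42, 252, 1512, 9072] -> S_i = 7*6^i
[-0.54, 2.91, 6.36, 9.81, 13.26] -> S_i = -0.54 + 3.45*i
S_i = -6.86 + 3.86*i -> [-6.86, -3.0, 0.86, 4.72, 8.58]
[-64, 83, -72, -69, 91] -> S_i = Random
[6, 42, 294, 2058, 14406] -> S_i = 6*7^i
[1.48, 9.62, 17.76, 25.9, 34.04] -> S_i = 1.48 + 8.14*i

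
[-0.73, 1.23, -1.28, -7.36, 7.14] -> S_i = Random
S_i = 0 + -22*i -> [0, -22, -44, -66, -88]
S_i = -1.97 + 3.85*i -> [-1.97, 1.88, 5.73, 9.58, 13.43]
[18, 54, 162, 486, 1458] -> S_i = 18*3^i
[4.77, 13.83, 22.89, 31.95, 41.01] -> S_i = 4.77 + 9.06*i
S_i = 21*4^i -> [21, 84, 336, 1344, 5376]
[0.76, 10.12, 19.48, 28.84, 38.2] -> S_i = 0.76 + 9.36*i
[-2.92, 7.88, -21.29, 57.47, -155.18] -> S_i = -2.92*(-2.70)^i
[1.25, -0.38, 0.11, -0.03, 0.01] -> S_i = 1.25*(-0.30)^i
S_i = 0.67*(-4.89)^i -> [0.67, -3.28, 16.02, -78.34, 383.1]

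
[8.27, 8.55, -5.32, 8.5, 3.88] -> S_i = Random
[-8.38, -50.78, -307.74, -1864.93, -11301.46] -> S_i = -8.38*6.06^i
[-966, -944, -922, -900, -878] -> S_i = -966 + 22*i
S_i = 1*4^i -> [1, 4, 16, 64, 256]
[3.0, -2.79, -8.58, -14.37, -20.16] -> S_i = 3.00 + -5.79*i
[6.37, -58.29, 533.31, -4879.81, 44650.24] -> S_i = 6.37*(-9.15)^i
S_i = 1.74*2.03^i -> [1.74, 3.53, 7.17, 14.56, 29.55]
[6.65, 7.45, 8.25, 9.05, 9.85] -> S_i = 6.65 + 0.80*i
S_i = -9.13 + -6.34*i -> [-9.13, -15.47, -21.81, -28.15, -34.49]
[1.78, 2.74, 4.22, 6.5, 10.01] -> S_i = 1.78*1.54^i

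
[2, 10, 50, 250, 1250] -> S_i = 2*5^i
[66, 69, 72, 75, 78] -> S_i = 66 + 3*i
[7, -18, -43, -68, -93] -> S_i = 7 + -25*i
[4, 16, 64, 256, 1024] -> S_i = 4*4^i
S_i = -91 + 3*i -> [-91, -88, -85, -82, -79]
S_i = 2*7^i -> [2, 14, 98, 686, 4802]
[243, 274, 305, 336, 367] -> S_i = 243 + 31*i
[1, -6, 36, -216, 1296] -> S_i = 1*-6^i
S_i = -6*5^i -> [-6, -30, -150, -750, -3750]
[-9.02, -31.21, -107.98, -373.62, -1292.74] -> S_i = -9.02*3.46^i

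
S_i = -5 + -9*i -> [-5, -14, -23, -32, -41]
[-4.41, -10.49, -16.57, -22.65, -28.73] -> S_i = -4.41 + -6.08*i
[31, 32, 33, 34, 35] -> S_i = 31 + 1*i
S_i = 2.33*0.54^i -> [2.33, 1.26, 0.68, 0.37, 0.2]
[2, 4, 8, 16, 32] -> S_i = 2*2^i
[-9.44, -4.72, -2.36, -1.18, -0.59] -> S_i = -9.44*0.50^i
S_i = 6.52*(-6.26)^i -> [6.52, -40.82, 255.5, -1599.45, 10012.56]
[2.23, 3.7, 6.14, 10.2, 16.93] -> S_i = 2.23*1.66^i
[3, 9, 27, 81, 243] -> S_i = 3*3^i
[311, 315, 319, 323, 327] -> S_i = 311 + 4*i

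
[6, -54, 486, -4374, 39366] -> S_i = 6*-9^i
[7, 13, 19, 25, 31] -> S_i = 7 + 6*i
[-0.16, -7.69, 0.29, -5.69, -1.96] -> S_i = Random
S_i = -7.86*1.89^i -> [-7.86, -14.86, -28.08, -53.06, -100.29]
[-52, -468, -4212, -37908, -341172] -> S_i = -52*9^i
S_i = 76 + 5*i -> [76, 81, 86, 91, 96]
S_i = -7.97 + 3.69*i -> [-7.97, -4.28, -0.59, 3.1, 6.79]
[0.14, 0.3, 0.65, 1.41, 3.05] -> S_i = 0.14*2.16^i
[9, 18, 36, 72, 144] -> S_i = 9*2^i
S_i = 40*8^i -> [40, 320, 2560, 20480, 163840]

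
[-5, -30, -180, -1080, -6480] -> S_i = -5*6^i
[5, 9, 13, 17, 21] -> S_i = 5 + 4*i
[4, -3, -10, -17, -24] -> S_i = 4 + -7*i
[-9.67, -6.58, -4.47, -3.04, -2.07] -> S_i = -9.67*0.68^i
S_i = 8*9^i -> [8, 72, 648, 5832, 52488]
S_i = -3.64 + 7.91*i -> [-3.64, 4.27, 12.18, 20.09, 28.0]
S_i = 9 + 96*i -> [9, 105, 201, 297, 393]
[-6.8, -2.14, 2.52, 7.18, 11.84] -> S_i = -6.80 + 4.66*i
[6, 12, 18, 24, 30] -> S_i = 6 + 6*i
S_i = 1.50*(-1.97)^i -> [1.5, -2.96, 5.82, -11.47, 22.59]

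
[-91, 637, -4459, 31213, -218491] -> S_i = -91*-7^i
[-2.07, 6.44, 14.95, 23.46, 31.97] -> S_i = -2.07 + 8.51*i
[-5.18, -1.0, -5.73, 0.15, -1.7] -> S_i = Random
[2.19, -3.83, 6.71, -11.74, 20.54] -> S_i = 2.19*(-1.75)^i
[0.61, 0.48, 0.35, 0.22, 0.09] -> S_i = 0.61 + -0.13*i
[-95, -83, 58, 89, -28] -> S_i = Random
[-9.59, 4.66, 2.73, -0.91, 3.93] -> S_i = Random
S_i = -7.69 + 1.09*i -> [-7.69, -6.6, -5.51, -4.42, -3.33]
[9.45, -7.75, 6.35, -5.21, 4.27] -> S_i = 9.45*(-0.82)^i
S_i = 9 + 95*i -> [9, 104, 199, 294, 389]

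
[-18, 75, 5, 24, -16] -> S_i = Random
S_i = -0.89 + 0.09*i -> [-0.89, -0.8, -0.71, -0.62, -0.53]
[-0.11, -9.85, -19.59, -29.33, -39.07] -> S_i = -0.11 + -9.74*i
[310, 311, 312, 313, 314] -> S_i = 310 + 1*i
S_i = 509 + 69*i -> [509, 578, 647, 716, 785]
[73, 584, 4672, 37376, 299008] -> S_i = 73*8^i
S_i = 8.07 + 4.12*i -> [8.07, 12.19, 16.31, 20.43, 24.55]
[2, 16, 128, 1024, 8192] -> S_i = 2*8^i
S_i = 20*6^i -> [20, 120, 720, 4320, 25920]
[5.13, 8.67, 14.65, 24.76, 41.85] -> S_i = 5.13*1.69^i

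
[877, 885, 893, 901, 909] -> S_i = 877 + 8*i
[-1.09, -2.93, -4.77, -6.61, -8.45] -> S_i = -1.09 + -1.84*i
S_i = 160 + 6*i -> [160, 166, 172, 178, 184]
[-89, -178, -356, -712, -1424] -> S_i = -89*2^i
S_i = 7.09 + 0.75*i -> [7.09, 7.84, 8.59, 9.34, 10.09]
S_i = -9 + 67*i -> [-9, 58, 125, 192, 259]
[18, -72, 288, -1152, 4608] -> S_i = 18*-4^i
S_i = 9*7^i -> [9, 63, 441, 3087, 21609]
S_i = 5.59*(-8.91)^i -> [5.59, -49.81, 443.78, -3954.08, 35230.81]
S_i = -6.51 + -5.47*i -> [-6.51, -11.98, -17.45, -22.92, -28.39]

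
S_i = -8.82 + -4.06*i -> [-8.82, -12.88, -16.94, -21.0, -25.06]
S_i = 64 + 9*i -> [64, 73, 82, 91, 100]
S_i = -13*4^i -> [-13, -52, -208, -832, -3328]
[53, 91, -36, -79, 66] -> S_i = Random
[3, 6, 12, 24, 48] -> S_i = 3*2^i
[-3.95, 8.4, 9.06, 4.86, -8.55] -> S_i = Random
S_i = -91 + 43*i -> [-91, -48, -5, 38, 81]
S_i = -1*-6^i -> [-1, 6, -36, 216, -1296]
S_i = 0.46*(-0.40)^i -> [0.46, -0.18, 0.07, -0.03, 0.01]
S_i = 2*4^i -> [2, 8, 32, 128, 512]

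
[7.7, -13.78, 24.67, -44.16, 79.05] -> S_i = 7.70*(-1.79)^i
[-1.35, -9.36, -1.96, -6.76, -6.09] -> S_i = Random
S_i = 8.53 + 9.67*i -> [8.53, 18.2, 27.87, 37.54, 47.21]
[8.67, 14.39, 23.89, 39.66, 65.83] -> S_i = 8.67*1.66^i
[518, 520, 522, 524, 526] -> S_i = 518 + 2*i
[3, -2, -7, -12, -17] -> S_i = 3 + -5*i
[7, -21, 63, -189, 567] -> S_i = 7*-3^i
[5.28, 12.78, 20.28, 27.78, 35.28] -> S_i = 5.28 + 7.50*i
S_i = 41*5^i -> [41, 205, 1025, 5125, 25625]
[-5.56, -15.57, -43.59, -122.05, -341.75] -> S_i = -5.56*2.80^i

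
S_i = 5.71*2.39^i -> [5.71, 13.65, 32.62, 77.95, 186.31]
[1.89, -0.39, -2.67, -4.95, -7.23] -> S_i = 1.89 + -2.28*i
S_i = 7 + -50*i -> [7, -43, -93, -143, -193]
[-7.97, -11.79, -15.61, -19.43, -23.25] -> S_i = -7.97 + -3.82*i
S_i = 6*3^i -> [6, 18, 54, 162, 486]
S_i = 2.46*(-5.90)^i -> [2.46, -14.51, 85.63, -505.23, 2980.87]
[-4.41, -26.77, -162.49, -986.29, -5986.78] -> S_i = -4.41*6.07^i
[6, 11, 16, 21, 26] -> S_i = 6 + 5*i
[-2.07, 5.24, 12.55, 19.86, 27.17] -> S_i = -2.07 + 7.31*i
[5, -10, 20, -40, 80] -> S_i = 5*-2^i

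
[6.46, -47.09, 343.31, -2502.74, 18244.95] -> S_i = 6.46*(-7.29)^i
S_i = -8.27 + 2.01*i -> [-8.27, -6.26, -4.25, -2.24, -0.23]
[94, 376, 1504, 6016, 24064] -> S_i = 94*4^i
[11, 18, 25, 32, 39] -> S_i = 11 + 7*i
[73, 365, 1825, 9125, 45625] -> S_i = 73*5^i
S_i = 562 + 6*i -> [562, 568, 574, 580, 586]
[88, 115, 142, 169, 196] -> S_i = 88 + 27*i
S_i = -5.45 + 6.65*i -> [-5.45, 1.2, 7.85, 14.5, 21.15]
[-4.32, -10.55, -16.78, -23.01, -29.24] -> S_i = -4.32 + -6.23*i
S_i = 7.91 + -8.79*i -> [7.91, -0.88, -9.67, -18.46, -27.25]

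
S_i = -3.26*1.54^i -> [-3.26, -5.02, -7.73, -11.91, -18.34]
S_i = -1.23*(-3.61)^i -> [-1.23, 4.44, -16.03, 57.87, -208.9]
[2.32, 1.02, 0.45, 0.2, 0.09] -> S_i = 2.32*0.44^i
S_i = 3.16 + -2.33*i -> [3.16, 0.83, -1.5, -3.83, -6.16]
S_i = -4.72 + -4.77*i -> [-4.72, -9.49, -14.26, -19.03, -23.8]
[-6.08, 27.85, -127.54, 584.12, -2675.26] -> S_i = -6.08*(-4.58)^i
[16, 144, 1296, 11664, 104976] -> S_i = 16*9^i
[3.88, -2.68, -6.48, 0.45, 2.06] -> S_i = Random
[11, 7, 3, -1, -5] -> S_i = 11 + -4*i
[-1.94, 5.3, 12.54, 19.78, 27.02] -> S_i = -1.94 + 7.24*i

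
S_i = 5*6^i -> [5, 30, 180, 1080, 6480]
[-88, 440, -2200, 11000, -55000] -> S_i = -88*-5^i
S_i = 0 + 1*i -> [0, 1, 2, 3, 4]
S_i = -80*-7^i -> [-80, 560, -3920, 27440, -192080]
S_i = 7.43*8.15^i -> [7.43, 60.55, 493.52, 4022.18, 32780.78]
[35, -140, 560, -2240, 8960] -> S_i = 35*-4^i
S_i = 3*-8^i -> [3, -24, 192, -1536, 12288]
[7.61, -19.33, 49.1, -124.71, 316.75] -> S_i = 7.61*(-2.54)^i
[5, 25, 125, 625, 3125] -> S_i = 5*5^i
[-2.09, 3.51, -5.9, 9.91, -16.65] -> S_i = -2.09*(-1.68)^i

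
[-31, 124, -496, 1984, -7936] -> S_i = -31*-4^i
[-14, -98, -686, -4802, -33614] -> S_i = -14*7^i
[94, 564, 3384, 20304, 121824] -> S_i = 94*6^i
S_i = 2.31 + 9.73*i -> [2.31, 12.04, 21.77, 31.5, 41.23]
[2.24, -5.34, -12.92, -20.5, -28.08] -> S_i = 2.24 + -7.58*i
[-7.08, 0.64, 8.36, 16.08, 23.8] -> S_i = -7.08 + 7.72*i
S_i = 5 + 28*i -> [5, 33, 61, 89, 117]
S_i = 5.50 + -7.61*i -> [5.5, -2.11, -9.72, -17.33, -24.94]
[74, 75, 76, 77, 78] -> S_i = 74 + 1*i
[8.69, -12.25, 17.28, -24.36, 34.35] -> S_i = 8.69*(-1.41)^i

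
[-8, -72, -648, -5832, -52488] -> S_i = -8*9^i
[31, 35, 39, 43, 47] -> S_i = 31 + 4*i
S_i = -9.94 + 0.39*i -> [-9.94, -9.55, -9.16, -8.77, -8.38]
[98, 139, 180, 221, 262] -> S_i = 98 + 41*i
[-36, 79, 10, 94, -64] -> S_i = Random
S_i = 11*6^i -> [11, 66, 396, 2376, 14256]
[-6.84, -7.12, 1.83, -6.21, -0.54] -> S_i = Random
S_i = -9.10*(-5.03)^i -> [-9.1, 45.77, -230.24, 1158.1, -5825.23]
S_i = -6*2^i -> [-6, -12, -24, -48, -96]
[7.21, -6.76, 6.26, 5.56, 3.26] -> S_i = Random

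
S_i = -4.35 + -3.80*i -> [-4.35, -8.15, -11.95, -15.75, -19.55]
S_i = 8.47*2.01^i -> [8.47, 17.02, 34.22, 68.78, 138.25]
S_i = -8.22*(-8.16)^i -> [-8.22, 67.08, -547.33, 4466.24, -36444.54]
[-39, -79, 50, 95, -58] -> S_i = Random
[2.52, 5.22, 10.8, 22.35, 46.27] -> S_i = 2.52*2.07^i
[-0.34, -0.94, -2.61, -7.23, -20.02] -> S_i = -0.34*2.77^i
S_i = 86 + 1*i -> [86, 87, 88, 89, 90]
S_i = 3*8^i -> [3, 24, 192, 1536, 12288]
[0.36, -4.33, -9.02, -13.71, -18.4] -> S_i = 0.36 + -4.69*i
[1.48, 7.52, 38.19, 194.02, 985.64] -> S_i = 1.48*5.08^i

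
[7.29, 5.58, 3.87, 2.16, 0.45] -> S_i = 7.29 + -1.71*i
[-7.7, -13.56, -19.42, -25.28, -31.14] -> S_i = -7.70 + -5.86*i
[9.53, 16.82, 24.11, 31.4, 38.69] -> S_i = 9.53 + 7.29*i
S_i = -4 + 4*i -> [-4, 0, 4, 8, 12]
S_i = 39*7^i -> [39, 273, 1911, 13377, 93639]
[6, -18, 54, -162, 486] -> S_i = 6*-3^i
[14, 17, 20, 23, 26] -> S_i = 14 + 3*i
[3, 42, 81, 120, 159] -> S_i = 3 + 39*i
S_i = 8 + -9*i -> [8, -1, -10, -19, -28]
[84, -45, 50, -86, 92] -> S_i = Random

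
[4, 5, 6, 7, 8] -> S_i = 4 + 1*i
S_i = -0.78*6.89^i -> [-0.78, -5.37, -37.03, -255.12, -1757.81]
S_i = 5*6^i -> [5, 30, 180, 1080, 6480]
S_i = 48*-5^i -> [48, -240, 1200, -6000, 30000]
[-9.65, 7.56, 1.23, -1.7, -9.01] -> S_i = Random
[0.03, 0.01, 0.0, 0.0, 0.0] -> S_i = 0.03*0.27^i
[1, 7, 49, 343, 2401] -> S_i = 1*7^i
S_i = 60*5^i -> [60, 300, 1500, 7500, 37500]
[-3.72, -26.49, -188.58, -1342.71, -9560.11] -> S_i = -3.72*7.12^i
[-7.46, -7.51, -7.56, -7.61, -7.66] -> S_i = -7.46 + -0.05*i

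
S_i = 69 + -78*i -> [69, -9, -87, -165, -243]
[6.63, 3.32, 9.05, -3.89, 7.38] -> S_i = Random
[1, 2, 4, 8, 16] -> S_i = 1*2^i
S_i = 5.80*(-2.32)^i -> [5.8, -13.46, 31.22, -72.43, 168.03]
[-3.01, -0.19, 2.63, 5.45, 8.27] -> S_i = -3.01 + 2.82*i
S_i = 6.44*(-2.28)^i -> [6.44, -14.68, 33.48, -76.33, 174.03]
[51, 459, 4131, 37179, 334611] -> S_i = 51*9^i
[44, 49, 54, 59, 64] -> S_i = 44 + 5*i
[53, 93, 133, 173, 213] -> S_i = 53 + 40*i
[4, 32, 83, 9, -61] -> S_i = Random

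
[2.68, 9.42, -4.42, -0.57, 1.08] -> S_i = Random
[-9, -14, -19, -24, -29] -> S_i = -9 + -5*i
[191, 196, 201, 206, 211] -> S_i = 191 + 5*i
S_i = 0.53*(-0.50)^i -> [0.53, -0.26, 0.13, -0.07, 0.03]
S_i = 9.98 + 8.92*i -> [9.98, 18.9, 27.82, 36.74, 45.66]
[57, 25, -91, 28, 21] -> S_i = Random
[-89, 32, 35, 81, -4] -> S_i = Random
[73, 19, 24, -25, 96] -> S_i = Random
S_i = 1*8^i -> [1, 8, 64, 512, 4096]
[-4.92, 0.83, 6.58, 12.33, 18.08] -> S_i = -4.92 + 5.75*i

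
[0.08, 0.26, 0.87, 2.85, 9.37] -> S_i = 0.08*3.29^i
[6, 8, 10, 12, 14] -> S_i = 6 + 2*i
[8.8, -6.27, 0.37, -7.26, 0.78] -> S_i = Random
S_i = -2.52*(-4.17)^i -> [-2.52, 10.51, -43.82, 182.73, -761.98]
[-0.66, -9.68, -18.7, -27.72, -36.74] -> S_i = -0.66 + -9.02*i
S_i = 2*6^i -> [2, 12, 72, 432, 2592]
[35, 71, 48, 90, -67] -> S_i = Random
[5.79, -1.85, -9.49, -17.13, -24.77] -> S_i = 5.79 + -7.64*i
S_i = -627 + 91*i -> [-627, -536, -445, -354, -263]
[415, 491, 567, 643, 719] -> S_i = 415 + 76*i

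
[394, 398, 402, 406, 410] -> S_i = 394 + 4*i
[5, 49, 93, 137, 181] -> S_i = 5 + 44*i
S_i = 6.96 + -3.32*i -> [6.96, 3.64, 0.32, -3.0, -6.32]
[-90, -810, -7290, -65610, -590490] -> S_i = -90*9^i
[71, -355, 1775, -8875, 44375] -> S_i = 71*-5^i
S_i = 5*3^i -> [5, 15, 45, 135, 405]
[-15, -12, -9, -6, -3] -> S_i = -15 + 3*i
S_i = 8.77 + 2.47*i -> [8.77, 11.24, 13.71, 16.18, 18.65]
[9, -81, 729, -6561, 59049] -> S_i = 9*-9^i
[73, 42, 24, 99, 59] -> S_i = Random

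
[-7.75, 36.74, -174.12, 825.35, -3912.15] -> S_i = -7.75*(-4.74)^i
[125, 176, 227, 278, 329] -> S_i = 125 + 51*i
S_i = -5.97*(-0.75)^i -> [-5.97, 4.48, -3.36, 2.52, -1.89]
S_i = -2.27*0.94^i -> [-2.27, -2.13, -2.01, -1.89, -1.77]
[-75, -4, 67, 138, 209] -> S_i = -75 + 71*i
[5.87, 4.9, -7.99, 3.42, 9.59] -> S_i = Random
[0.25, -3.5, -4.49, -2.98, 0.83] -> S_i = Random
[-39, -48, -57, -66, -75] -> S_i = -39 + -9*i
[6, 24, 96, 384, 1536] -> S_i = 6*4^i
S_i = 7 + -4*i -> [7, 3, -1, -5, -9]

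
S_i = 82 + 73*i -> [82, 155, 228, 301, 374]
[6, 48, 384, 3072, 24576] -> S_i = 6*8^i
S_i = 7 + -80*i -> [7, -73, -153, -233, -313]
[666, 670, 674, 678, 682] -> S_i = 666 + 4*i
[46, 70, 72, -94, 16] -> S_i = Random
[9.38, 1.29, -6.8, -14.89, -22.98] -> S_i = 9.38 + -8.09*i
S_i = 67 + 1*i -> [67, 68, 69, 70, 71]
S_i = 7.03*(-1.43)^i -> [7.03, -10.05, 14.38, -20.56, 29.4]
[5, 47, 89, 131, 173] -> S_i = 5 + 42*i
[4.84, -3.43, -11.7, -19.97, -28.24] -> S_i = 4.84 + -8.27*i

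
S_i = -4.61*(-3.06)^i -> [-4.61, 14.11, -43.17, 132.09, -404.19]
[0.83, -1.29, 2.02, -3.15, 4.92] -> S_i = 0.83*(-1.56)^i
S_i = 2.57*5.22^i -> [2.57, 13.42, 70.03, 365.55, 1908.16]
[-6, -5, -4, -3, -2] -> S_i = -6 + 1*i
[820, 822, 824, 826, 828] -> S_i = 820 + 2*i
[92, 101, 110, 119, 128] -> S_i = 92 + 9*i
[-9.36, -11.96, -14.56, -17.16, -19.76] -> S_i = -9.36 + -2.60*i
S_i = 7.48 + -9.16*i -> [7.48, -1.68, -10.84, -20.0, -29.16]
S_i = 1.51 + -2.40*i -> [1.51, -0.89, -3.29, -5.69, -8.09]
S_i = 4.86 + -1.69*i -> [4.86, 3.17, 1.48, -0.21, -1.9]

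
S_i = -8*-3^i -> [-8, 24, -72, 216, -648]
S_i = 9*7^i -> [9, 63, 441, 3087, 21609]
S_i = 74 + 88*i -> [74, 162, 250, 338, 426]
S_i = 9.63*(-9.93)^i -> [9.63, -95.63, 949.57, -9429.18, 93631.78]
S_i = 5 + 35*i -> [5, 40, 75, 110, 145]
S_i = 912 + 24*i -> [912, 936, 960, 984, 1008]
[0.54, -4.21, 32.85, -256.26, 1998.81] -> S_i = 0.54*(-7.80)^i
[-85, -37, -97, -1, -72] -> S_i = Random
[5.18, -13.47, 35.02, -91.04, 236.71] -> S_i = 5.18*(-2.60)^i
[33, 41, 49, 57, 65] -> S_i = 33 + 8*i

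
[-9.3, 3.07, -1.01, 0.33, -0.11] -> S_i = -9.30*(-0.33)^i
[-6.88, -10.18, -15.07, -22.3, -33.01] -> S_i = -6.88*1.48^i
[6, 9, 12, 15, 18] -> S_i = 6 + 3*i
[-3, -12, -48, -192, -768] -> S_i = -3*4^i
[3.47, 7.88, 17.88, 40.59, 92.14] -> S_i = 3.47*2.27^i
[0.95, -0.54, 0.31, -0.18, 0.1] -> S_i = 0.95*(-0.57)^i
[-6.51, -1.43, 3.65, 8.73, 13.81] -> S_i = -6.51 + 5.08*i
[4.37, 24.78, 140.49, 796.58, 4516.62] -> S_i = 4.37*5.67^i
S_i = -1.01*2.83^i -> [-1.01, -2.86, -8.09, -22.89, -64.78]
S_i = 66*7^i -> [66, 462, 3234, 22638, 158466]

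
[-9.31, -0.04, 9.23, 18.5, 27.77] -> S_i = -9.31 + 9.27*i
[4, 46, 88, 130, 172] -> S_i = 4 + 42*i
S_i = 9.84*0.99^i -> [9.84, 9.74, 9.64, 9.55, 9.45]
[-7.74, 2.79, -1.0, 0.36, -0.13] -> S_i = -7.74*(-0.36)^i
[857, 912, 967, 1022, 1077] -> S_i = 857 + 55*i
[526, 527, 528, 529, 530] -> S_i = 526 + 1*i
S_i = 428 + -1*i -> [428, 427, 426, 425, 424]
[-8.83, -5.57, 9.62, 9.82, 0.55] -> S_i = Random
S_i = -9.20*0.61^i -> [-9.2, -5.61, -3.42, -2.09, -1.27]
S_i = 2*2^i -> [2, 4, 8, 16, 32]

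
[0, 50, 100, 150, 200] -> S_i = 0 + 50*i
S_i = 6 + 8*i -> [6, 14, 22, 30, 38]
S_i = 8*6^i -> [8, 48, 288, 1728, 10368]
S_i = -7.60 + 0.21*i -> [-7.6, -7.39, -7.18, -6.97, -6.76]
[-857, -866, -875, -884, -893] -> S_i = -857 + -9*i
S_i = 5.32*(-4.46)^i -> [5.32, -23.73, 105.82, -471.97, 2104.99]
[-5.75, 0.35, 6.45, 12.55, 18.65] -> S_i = -5.75 + 6.10*i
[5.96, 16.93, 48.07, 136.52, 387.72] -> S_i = 5.96*2.84^i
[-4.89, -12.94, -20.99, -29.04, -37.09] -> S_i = -4.89 + -8.05*i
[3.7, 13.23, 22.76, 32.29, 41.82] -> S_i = 3.70 + 9.53*i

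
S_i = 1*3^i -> [1, 3, 9, 27, 81]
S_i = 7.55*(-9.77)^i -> [7.55, -73.76, 720.67, -7040.94, 68789.98]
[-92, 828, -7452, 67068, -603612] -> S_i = -92*-9^i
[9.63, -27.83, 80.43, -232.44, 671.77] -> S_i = 9.63*(-2.89)^i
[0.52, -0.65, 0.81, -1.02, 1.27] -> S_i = 0.52*(-1.25)^i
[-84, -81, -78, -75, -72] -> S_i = -84 + 3*i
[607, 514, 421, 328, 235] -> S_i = 607 + -93*i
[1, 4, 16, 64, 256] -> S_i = 1*4^i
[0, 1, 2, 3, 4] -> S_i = 0 + 1*i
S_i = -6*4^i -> [-6, -24, -96, -384, -1536]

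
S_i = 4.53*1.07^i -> [4.53, 4.85, 5.19, 5.55, 5.94]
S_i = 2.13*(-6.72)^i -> [2.13, -14.31, 96.19, -646.38, 4343.67]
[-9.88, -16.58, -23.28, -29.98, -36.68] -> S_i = -9.88 + -6.70*i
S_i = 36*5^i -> [36, 180, 900, 4500, 22500]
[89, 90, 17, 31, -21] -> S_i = Random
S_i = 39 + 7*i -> [39, 46, 53, 60, 67]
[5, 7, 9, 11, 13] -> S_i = 5 + 2*i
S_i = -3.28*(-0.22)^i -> [-3.28, 0.72, -0.16, 0.03, -0.01]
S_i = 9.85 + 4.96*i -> [9.85, 14.81, 19.77, 24.73, 29.69]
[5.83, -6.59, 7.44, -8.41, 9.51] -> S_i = 5.83*(-1.13)^i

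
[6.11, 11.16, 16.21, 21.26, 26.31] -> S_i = 6.11 + 5.05*i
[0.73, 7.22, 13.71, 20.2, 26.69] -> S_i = 0.73 + 6.49*i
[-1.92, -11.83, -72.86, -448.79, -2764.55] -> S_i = -1.92*6.16^i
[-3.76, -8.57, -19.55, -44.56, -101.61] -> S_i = -3.76*2.28^i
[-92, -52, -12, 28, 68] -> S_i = -92 + 40*i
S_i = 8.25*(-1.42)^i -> [8.25, -11.72, 16.64, -23.62, 33.54]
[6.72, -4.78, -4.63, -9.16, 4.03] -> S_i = Random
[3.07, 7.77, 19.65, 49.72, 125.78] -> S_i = 3.07*2.53^i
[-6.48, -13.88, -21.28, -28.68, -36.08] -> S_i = -6.48 + -7.40*i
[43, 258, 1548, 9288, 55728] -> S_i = 43*6^i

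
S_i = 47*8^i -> [47, 376, 3008, 24064, 192512]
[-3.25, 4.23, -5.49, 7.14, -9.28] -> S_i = -3.25*(-1.30)^i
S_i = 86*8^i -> [86, 688, 5504, 44032, 352256]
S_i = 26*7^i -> [26, 182, 1274, 8918, 62426]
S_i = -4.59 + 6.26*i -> [-4.59, 1.67, 7.93, 14.19, 20.45]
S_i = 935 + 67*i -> [935, 1002, 1069, 1136, 1203]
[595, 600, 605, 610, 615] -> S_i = 595 + 5*i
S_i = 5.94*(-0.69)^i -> [5.94, -4.1, 2.83, -1.95, 1.35]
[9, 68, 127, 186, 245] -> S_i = 9 + 59*i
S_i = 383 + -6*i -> [383, 377, 371, 365, 359]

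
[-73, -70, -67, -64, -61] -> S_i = -73 + 3*i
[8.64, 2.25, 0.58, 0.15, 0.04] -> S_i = 8.64*0.26^i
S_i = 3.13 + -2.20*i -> [3.13, 0.93, -1.27, -3.47, -5.67]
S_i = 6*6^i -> [6, 36, 216, 1296, 7776]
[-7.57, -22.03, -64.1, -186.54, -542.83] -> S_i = -7.57*2.91^i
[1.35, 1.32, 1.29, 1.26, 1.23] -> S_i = 1.35 + -0.03*i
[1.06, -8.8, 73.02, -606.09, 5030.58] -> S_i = 1.06*(-8.30)^i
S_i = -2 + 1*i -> [-2, -1, 0, 1, 2]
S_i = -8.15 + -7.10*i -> [-8.15, -15.25, -22.35, -29.45, -36.55]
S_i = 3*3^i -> [3, 9, 27, 81, 243]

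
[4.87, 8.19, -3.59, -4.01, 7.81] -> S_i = Random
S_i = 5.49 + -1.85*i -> [5.49, 3.64, 1.79, -0.06, -1.91]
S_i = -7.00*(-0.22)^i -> [-7.0, 1.54, -0.34, 0.07, -0.02]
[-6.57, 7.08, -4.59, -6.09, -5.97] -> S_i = Random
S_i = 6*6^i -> [6, 36, 216, 1296, 7776]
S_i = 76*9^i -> [76, 684, 6156, 55404, 498636]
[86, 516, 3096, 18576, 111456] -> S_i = 86*6^i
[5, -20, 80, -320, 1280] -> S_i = 5*-4^i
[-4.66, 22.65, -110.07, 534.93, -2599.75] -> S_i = -4.66*(-4.86)^i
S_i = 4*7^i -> [4, 28, 196, 1372, 9604]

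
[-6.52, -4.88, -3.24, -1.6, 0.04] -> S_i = -6.52 + 1.64*i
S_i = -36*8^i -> [-36, -288, -2304, -18432, -147456]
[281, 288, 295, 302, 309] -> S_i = 281 + 7*i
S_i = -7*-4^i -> [-7, 28, -112, 448, -1792]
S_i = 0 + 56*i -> [0, 56, 112, 168, 224]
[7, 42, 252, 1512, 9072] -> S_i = 7*6^i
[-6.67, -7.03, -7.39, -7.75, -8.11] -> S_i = -6.67 + -0.36*i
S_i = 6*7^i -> [6, 42, 294, 2058, 14406]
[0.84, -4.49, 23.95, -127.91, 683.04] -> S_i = 0.84*(-5.34)^i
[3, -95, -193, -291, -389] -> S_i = 3 + -98*i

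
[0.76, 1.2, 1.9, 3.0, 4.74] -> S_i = 0.76*1.58^i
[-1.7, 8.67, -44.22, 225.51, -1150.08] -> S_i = -1.70*(-5.10)^i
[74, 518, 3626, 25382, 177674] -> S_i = 74*7^i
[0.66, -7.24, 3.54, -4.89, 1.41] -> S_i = Random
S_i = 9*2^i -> [9, 18, 36, 72, 144]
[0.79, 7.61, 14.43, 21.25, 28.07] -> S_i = 0.79 + 6.82*i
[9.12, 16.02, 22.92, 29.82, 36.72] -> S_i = 9.12 + 6.90*i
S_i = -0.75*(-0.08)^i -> [-0.75, 0.06, -0.0, 0.0, -0.0]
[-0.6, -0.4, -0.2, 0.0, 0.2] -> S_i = -0.60 + 0.20*i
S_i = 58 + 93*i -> [58, 151, 244, 337, 430]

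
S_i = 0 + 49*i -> [0, 49, 98, 147, 196]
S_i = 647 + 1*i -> [647, 648, 649, 650, 651]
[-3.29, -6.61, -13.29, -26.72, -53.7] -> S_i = -3.29*2.01^i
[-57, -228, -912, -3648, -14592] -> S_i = -57*4^i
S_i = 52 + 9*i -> [52, 61, 70, 79, 88]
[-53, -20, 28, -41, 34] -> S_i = Random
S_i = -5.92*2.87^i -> [-5.92, -16.99, -48.76, -139.95, -401.65]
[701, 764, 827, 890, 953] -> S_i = 701 + 63*i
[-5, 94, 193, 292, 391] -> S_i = -5 + 99*i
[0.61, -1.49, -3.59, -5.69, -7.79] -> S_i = 0.61 + -2.10*i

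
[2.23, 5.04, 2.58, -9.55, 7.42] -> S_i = Random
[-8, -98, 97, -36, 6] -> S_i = Random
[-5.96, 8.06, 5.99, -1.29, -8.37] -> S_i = Random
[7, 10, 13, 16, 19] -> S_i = 7 + 3*i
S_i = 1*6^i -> [1, 6, 36, 216, 1296]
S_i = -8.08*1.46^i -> [-8.08, -11.8, -17.22, -25.15, -36.71]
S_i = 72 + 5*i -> [72, 77, 82, 87, 92]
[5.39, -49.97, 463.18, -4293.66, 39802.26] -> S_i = 5.39*(-9.27)^i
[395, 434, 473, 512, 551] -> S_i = 395 + 39*i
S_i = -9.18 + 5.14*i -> [-9.18, -4.04, 1.1, 6.24, 11.38]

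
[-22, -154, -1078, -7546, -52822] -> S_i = -22*7^i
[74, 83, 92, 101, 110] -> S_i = 74 + 9*i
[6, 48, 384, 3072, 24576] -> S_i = 6*8^i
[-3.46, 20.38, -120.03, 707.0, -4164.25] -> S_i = -3.46*(-5.89)^i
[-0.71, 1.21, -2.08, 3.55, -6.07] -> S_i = -0.71*(-1.71)^i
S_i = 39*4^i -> [39, 156, 624, 2496, 9984]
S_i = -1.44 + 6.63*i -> [-1.44, 5.19, 11.82, 18.45, 25.08]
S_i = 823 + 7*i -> [823, 830, 837, 844, 851]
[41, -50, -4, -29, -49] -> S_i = Random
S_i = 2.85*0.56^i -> [2.85, 1.6, 0.89, 0.5, 0.28]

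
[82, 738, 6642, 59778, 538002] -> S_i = 82*9^i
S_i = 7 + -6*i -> [7, 1, -5, -11, -17]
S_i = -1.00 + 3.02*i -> [-1.0, 2.02, 5.04, 8.06, 11.08]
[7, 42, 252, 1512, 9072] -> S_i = 7*6^i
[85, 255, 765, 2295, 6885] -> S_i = 85*3^i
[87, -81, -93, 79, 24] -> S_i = Random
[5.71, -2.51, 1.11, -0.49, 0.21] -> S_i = 5.71*(-0.44)^i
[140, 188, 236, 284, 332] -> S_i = 140 + 48*i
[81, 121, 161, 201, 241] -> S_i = 81 + 40*i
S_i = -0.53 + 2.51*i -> [-0.53, 1.98, 4.49, 7.0, 9.51]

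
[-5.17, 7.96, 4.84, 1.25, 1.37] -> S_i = Random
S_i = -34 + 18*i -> [-34, -16, 2, 20, 38]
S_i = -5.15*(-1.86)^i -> [-5.15, 9.58, -17.82, 33.14, -61.64]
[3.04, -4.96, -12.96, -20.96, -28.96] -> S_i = 3.04 + -8.00*i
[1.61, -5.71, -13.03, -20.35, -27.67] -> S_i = 1.61 + -7.32*i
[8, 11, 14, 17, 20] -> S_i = 8 + 3*i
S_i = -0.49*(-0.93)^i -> [-0.49, 0.46, -0.42, 0.39, -0.37]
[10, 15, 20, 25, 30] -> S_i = 10 + 5*i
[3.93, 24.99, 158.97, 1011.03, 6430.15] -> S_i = 3.93*6.36^i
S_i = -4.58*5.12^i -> [-4.58, -23.45, -120.06, -614.72, -3147.35]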